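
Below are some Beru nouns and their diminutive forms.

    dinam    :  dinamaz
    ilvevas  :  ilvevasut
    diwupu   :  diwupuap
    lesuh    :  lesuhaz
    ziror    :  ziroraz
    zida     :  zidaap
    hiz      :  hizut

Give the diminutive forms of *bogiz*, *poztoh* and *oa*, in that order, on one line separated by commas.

bogizut, poztohaz, oaap

Looking at the final sound of each stem: -ut when the stem ends in a sibilant (*ilvevas*, *hiz*); -az when the stem ends in a non-sibilant consonant (*dinam*, *lesuh*, *ziror*); -ap when the stem ends in a vowel (*diwupu*, *zida*).
The final sound of *bogiz* is /z/, which is a sibilant, so the suffix is -ut, giving *bogizut*.
*poztoh*: final sound = /h/, a non-sibilant consonant → -az → *poztohaz*.
*oa* — final sound /a/ (a vowel) → -ap → *oaap*.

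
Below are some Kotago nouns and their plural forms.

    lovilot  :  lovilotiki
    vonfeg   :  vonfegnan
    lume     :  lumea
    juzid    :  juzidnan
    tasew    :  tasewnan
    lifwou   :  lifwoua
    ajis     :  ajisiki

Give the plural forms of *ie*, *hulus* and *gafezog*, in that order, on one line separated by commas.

The pattern is voicing of the final sound: -iki when the stem ends in a voiceless consonant (*lovilot*, *ajis*); -nan when the stem ends in a voiced consonant (*vonfeg*, *juzid*, *tasew*); -a when the stem ends in a vowel (*lume*, *lifwou*).
*ie* — final sound /e/ (a vowel) → -a → *iea*.
The final sound of *hulus* is /s/, which is a voiceless consonant, so the suffix is -iki, giving *hulusiki*.
*gafezog*: final sound = /g/, a voiced consonant → -nan → *gafezognan*.

iea, hulusiki, gafezognan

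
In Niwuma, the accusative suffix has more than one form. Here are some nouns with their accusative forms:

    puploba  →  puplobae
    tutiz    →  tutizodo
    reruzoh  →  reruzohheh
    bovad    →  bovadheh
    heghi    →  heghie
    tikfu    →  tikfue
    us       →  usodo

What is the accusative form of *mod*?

modheh

Looking at the final sound of each stem: -odo when the stem ends in a sibilant (*tutiz*, *us*); -heh when the stem ends in a non-sibilant consonant (*reruzoh*, *bovad*); -e when the stem ends in a vowel (*puploba*, *heghi*, *tikfu*).
*mod* — final sound /d/ (a non-sibilant consonant) → -heh → *modheh*.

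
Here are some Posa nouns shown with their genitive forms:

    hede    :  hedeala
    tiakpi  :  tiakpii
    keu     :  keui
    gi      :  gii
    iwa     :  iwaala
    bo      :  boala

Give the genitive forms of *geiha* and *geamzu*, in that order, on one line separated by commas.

Looking at the last vowel of each stem: -i when the last vowel of the stem is a high vowel (*tiakpi*, *keu*, *gi*); -ala when the last vowel of the stem is a non-high vowel (*hede*, *iwa*, *bo*).
*geiha* — last vowel /a/ (a non-high vowel) → -ala → *geihaala*.
*geamzu* — last vowel /u/ (a high vowel) → -i → *geamzui*.

geihaala, geamzui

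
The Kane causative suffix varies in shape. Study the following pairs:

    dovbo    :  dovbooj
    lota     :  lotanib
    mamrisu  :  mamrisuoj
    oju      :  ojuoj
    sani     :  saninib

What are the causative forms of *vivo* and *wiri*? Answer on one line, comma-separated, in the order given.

The alternation tracks the last vowel of the stem — -oj when the last vowel of the stem is a rounded vowel (*dovbo*, *mamrisu*, *oju*); -nib when the last vowel of the stem is an unrounded vowel (*lota*, *sani*).
Since the last vowel of *vivo* is /o/ (a rounded vowel), it takes -oj, giving *vivooj*.
*wiri* — last vowel /i/ (an unrounded vowel) → -nib → *wirinib*.

vivooj, wirinib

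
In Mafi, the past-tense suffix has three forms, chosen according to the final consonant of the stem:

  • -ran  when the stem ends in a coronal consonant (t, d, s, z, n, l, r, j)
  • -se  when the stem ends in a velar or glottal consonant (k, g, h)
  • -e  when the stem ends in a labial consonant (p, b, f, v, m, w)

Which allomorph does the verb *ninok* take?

*ninok*: final consonant = /k/, velar/glottal → -se.

-se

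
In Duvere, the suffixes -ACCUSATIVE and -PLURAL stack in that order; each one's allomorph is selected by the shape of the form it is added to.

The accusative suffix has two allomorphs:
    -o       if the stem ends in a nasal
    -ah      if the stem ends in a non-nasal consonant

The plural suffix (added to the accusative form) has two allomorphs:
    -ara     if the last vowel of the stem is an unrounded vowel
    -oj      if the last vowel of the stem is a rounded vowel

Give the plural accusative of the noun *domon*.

domonooj

*domon*: final consonant = /n/, a nasal → -o → *domono*.
The accusative form *domono*: last vowel = /o/, a rounded vowel → -oj → *domonooj*.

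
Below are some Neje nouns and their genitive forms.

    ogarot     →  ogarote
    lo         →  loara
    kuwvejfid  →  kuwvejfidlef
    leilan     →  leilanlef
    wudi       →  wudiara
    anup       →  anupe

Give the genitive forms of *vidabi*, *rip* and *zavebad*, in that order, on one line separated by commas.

The alternation tracks the final sound of the stem — -e when the stem ends in a voiceless consonant (*ogarot*, *anup*); -lef when the stem ends in a voiced consonant (*kuwvejfid*, *leilan*); -ara when the stem ends in a vowel (*lo*, *wudi*).
*vidabi* — final sound /i/ (a vowel) → -ara → *vidabiara*.
*rip* — final sound /p/ (a voiceless consonant) → -e → *ripe*.
*zavebad*: final sound = /d/, a voiced consonant → -lef → *zavebadlef*.

vidabiara, ripe, zavebadlef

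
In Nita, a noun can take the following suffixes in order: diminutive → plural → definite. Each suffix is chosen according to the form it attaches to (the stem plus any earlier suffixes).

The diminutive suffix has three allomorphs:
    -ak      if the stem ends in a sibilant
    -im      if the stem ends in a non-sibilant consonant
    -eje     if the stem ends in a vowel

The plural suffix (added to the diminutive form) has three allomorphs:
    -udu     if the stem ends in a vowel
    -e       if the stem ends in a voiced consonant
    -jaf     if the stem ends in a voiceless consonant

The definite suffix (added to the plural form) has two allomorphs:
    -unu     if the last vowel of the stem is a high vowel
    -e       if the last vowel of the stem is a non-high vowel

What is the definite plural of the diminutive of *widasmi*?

The final sound of *widasmi* is /i/, which is a vowel, so the diminutive suffix is -eje, giving *widasmieje*.
The diminutive form *widasmieje* — final sound /e/ (a vowel) → -udu → *widasmiejeudu*.
The plural form *widasmiejeudu* — last vowel /u/ (a high vowel) → -unu → *widasmiejeuduunu*.

widasmiejeuduunu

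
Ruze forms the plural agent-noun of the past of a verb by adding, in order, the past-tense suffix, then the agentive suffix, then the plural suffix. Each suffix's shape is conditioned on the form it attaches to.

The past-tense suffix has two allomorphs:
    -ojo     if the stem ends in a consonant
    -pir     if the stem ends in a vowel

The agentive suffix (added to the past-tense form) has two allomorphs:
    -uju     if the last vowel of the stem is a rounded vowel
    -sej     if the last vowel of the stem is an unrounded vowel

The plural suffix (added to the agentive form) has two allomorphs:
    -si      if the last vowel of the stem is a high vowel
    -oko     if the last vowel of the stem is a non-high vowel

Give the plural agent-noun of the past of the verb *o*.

*o* — final sound /o/ (a vowel) → -pir → *opir*.
The past-tense form *opir* — last vowel /i/ (an unrounded vowel) → -sej → *opirsej*.
Since the last vowel of the agentive form *opirsej* is /e/ (a non-high vowel), it takes -oko, giving *opirsejoko*.

opirsejoko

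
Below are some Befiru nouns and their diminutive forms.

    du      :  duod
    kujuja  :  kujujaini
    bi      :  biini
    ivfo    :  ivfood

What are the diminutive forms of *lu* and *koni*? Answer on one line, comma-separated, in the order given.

Looking at the last vowel of each stem: -od when the last vowel of the stem is a rounded vowel (*du*, *ivfo*); -ini when the last vowel of the stem is an unrounded vowel (*kujuja*, *bi*).
*lu* — last vowel /u/ (a rounded vowel) → -od → *luod*.
*koni*: last vowel = /i/, an unrounded vowel → -ini → *koniini*.

luod, koniini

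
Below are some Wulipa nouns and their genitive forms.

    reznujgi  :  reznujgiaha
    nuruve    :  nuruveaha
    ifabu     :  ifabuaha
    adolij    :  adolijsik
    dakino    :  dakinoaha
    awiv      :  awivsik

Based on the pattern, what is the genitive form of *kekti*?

kektiaha

Looking at the final sound of each stem: -sik when the stem ends in a consonant (*adolij*, *awiv*); -aha when the stem ends in a vowel (*reznujgi*, *nuruve*, *ifabu*, *dakino*).
*kekti* — final sound /i/ (a vowel) → -aha → *kektiaha*.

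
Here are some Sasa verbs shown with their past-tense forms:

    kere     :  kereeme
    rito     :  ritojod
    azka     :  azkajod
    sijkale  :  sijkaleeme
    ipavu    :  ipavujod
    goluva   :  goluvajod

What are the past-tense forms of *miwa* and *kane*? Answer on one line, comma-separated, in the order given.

Looking at the last vowel of each stem: -eme when the last vowel of the stem is a front vowel (*kere*, *sijkale*); -jod when the last vowel of the stem is a back vowel (*rito*, *azka*, *ipavu*, *goluva*).
The last vowel of *miwa* is /a/, which is a back vowel, so the suffix is -jod, giving *miwajod*.
*kane*: last vowel = /e/, a front vowel → -eme → *kaneeme*.

miwajod, kaneeme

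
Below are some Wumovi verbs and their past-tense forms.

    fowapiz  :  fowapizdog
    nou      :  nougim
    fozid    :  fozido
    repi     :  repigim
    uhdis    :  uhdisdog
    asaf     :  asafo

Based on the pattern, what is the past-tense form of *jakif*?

jakifo

The suffix is conditioned by the final sound: -dog when the stem ends in a sibilant (*fowapiz*, *uhdis*); -o when the stem ends in a non-sibilant consonant (*fozid*, *asaf*); -gim when the stem ends in a vowel (*nou*, *repi*).
*jakif*: final sound = /f/, a non-sibilant consonant → -o → *jakifo*.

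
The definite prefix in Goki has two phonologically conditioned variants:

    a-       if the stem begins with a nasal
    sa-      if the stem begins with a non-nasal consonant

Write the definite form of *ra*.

sara

The first consonant of *ra* is /r/, which is non-nasal, so the prefix is sa-, giving *sara*.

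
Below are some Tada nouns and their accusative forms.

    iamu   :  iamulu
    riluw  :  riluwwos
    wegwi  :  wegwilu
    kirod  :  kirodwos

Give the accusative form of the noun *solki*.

solkilu

The alternation tracks the final sound of the stem — -wos when the stem ends in a consonant (*riluw*, *kirod*); -lu when the stem ends in a vowel (*iamu*, *wegwi*).
*solki* — final sound /i/ (a vowel) → -lu → *solkilu*.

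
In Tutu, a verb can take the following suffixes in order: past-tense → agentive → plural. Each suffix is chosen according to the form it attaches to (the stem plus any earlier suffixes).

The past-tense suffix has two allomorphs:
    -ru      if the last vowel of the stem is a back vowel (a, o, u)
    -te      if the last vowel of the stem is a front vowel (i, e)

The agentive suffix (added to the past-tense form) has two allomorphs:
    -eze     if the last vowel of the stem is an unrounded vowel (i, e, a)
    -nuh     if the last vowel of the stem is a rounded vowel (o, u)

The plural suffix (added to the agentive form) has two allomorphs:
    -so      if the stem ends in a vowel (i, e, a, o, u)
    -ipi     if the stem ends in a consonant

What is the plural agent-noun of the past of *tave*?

taveteezeso

Since the last vowel of *tave* is /e/ (a front vowel), it takes -te, giving *tavete*.
The past-tense form *tavete*: last vowel = /e/, an unrounded vowel → -eze → *taveteeze*.
The agentive form *taveteeze*: final sound = /e/, a vowel → -so → *taveteezeso*.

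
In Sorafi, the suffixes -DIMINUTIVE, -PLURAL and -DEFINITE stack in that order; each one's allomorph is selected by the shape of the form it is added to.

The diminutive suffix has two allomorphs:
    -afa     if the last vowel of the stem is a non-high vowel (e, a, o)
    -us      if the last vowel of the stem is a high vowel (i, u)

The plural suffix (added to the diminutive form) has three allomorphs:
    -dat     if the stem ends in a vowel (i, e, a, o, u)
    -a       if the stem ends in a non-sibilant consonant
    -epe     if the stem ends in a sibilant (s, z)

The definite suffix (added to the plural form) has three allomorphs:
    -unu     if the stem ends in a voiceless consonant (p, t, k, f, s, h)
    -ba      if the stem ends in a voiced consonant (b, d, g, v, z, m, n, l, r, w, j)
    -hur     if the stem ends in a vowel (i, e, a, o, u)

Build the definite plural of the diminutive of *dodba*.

Since the last vowel of *dodba* is /a/ (a non-high vowel), it takes -afa, giving *dodbaafa*.
The final sound of the diminutive form *dodbaafa* is /a/, which is a vowel, so the plural suffix is -dat, giving *dodbaafadat*.
The plural form *dodbaafadat* — final sound /t/ (a voiceless consonant) → -unu → *dodbaafadatunu*.

dodbaafadatunu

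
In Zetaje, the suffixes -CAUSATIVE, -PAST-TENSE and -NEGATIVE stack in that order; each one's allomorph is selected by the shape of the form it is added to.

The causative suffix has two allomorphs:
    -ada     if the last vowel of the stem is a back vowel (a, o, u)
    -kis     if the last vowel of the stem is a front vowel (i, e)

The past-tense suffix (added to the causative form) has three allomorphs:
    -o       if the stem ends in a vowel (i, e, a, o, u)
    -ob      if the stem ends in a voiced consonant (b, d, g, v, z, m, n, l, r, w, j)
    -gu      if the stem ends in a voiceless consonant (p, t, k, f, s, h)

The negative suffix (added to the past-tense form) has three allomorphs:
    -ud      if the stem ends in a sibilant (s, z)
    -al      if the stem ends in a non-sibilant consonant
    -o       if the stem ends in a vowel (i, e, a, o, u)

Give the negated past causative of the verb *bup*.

bupadaoo

The last vowel of *bup* is /u/, which is a back vowel, so the causative suffix is -ada, giving *bupada*.
Since the final sound of the causative form *bupada* is /a/ (a vowel), it takes -o, giving *bupadao*.
The final sound of the past-tense form *bupadao* is /o/, which is a vowel, so the negative suffix is -o, giving *bupadaoo*.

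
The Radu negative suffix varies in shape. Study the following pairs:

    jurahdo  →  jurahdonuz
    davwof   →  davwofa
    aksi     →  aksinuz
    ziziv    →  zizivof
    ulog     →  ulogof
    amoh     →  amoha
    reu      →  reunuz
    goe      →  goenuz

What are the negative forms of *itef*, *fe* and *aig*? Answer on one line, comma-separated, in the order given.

The suffix is conditioned by the final sound: -a when the stem ends in a voiceless consonant (*davwof*, *amoh*); -of when the stem ends in a voiced consonant (*ziziv*, *ulog*); -nuz when the stem ends in a vowel (*jurahdo*, *aksi*, *reu*, *goe*).
*itef*: final sound = /f/, a voiceless consonant → -a → *itefa*.
Since the final sound of *fe* is /e/ (a vowel), it takes -nuz, giving *fenuz*.
Since the final sound of *aig* is /g/ (a voiced consonant), it takes -of, giving *aigof*.

itefa, fenuz, aigof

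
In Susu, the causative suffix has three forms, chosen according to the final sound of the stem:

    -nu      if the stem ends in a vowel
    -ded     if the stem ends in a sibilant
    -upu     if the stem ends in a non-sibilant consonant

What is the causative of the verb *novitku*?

*novitku*: final sound = /u/, a vowel → -nu → *novitkunu*.

novitkunu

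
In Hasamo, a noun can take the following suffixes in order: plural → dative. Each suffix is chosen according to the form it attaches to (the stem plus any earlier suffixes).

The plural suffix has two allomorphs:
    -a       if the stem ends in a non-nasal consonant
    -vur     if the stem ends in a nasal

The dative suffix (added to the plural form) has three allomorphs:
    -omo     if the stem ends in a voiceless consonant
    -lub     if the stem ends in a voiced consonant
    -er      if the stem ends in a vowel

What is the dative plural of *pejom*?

pejomvurlub

*pejom* — final consonant /m/ (a nasal) → -vur → *pejomvur*.
Since the final sound of the plural form *pejomvur* is /r/ (a voiced consonant), it takes -lub, giving *pejomvurlub*.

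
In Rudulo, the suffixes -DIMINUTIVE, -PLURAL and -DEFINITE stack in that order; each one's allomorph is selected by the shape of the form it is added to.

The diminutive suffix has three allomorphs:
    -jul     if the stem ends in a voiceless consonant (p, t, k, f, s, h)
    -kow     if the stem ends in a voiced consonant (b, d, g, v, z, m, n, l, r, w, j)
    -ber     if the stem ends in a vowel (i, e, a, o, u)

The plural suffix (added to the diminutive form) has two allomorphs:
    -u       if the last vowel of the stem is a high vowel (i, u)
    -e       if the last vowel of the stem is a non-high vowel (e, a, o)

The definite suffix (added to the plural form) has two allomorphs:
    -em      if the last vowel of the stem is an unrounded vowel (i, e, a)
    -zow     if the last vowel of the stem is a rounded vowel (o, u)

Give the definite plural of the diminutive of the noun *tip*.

tipjuluzow

Since the final sound of *tip* is /p/ (a voiceless consonant), it takes -jul, giving *tipjul*.
The diminutive form *tipjul* — last vowel /u/ (a high vowel) → -u → *tipjulu*.
The last vowel of the plural form *tipjulu* is /u/, which is a rounded vowel, so the definite suffix is -zow, giving *tipjuluzow*.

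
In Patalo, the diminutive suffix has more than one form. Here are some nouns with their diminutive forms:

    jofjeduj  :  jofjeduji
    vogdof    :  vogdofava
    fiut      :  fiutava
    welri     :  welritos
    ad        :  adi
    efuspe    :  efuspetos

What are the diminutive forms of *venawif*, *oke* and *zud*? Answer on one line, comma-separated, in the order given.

Looking at the final sound of each stem: -ava when the stem ends in a voiceless consonant (*vogdof*, *fiut*); -i when the stem ends in a voiced consonant (*jofjeduj*, *ad*); -tos when the stem ends in a vowel (*welri*, *efuspe*).
*venawif* — final sound /f/ (a voiceless consonant) → -ava → *venawifava*.
The final sound of *oke* is /e/, which is a vowel, so the suffix is -tos, giving *oketos*.
Since the final sound of *zud* is /d/ (a voiced consonant), it takes -i, giving *zudi*.

venawifava, oketos, zudi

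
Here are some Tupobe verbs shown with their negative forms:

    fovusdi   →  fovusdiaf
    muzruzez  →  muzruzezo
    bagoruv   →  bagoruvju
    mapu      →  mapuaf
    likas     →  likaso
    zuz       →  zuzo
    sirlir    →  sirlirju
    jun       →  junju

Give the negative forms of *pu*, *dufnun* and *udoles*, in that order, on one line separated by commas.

puaf, dufnunju, udoleso

Looking at the final sound of each stem: -o when the stem ends in a sibilant (*muzruzez*, *likas*, *zuz*); -ju when the stem ends in a non-sibilant consonant (*bagoruv*, *sirlir*, *jun*); -af when the stem ends in a vowel (*fovusdi*, *mapu*).
*pu*: final sound = /u/, a vowel → -af → *puaf*.
The final sound of *dufnun* is /n/, which is a non-sibilant consonant, so the suffix is -ju, giving *dufnunju*.
The final sound of *udoles* is /s/, which is a sibilant, so the suffix is -o, giving *udoleso*.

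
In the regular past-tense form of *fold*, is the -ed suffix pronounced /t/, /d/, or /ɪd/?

/ɪd/

The stem *fold* ends in /t/ or /d/.
The -ed suffix is realized as /ɪd/ after /t, d/; as /t/ after other voiceless consonants; and as /d/ after other voiced sounds.
So -ed on *fold* is pronounced /ɪd/.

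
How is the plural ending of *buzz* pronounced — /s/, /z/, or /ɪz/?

The stem *buzz* ends in a sibilant (/s, z, ʃ, ʒ, tʃ, dʒ/).
The plural suffix surfaces as /ɪz/ after sibilants, /s/ after other voiceless consonants, and /z/ after other voiced sounds.
So the plural -s on *buzz* is pronounced /ɪz/.

/ɪz/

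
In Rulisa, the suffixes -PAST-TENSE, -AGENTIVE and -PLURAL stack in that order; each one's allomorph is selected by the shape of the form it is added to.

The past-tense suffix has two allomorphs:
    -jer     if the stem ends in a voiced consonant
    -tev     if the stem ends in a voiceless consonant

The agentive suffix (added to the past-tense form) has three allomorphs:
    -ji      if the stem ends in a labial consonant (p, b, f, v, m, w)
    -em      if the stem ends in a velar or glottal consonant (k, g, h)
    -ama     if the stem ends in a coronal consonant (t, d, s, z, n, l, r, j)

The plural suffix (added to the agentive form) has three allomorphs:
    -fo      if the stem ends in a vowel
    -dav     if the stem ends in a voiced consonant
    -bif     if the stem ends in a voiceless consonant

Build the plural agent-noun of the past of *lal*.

laljeramafo

*lal* — final consonant /l/ (voiced) → -jer → *laljer*.
The past-tense form *laljer* — final consonant /r/ (coronal) → -ama → *laljerama*.
Since the final sound of the agentive form *laljerama* is /a/ (a vowel), it takes -fo, giving *laljeramafo*.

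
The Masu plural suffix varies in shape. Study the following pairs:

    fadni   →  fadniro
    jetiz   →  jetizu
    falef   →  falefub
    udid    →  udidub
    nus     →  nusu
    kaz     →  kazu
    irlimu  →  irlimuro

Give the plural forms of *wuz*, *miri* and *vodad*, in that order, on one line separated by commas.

wuzu, miriro, vodadub

The suffix is conditioned by the final sound: -u when the stem ends in a sibilant (*jetiz*, *nus*, *kaz*); -ub when the stem ends in a non-sibilant consonant (*falef*, *udid*); -ro when the stem ends in a vowel (*fadni*, *irlimu*).
*wuz* — final sound /z/ (a sibilant) → -u → *wuzu*.
*miri*: final sound = /i/, a vowel → -ro → *miriro*.
*vodad*: final sound = /d/, a non-sibilant consonant → -ub → *vodadub*.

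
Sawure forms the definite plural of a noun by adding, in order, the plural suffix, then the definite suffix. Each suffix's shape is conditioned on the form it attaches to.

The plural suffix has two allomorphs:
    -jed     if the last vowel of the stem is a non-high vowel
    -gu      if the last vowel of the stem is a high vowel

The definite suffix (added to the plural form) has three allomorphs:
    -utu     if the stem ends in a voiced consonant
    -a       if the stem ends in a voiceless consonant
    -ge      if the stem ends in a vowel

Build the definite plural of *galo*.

galojedutu

Since the last vowel of *galo* is /o/ (a non-high vowel), it takes -jed, giving *galojed*.
Since the final sound of the plural form *galojed* is /d/ (a voiced consonant), it takes -utu, giving *galojedutu*.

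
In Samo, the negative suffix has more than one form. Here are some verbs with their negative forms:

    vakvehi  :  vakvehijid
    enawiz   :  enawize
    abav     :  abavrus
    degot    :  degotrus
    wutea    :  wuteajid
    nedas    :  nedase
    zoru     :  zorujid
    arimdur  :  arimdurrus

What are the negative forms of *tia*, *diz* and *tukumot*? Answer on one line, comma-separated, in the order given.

Looking at the final sound of each stem: -e when the stem ends in a sibilant (*enawiz*, *nedas*); -rus when the stem ends in a non-sibilant consonant (*abav*, *degot*, *arimdur*); -jid when the stem ends in a vowel (*vakvehi*, *wutea*, *zoru*).
*tia*: final sound = /a/, a vowel → -jid → *tiajid*.
Since the final sound of *diz* is /z/ (a sibilant), it takes -e, giving *dize*.
*tukumot*: final sound = /t/, a non-sibilant consonant → -rus → *tukumotrus*.

tiajid, dize, tukumotrus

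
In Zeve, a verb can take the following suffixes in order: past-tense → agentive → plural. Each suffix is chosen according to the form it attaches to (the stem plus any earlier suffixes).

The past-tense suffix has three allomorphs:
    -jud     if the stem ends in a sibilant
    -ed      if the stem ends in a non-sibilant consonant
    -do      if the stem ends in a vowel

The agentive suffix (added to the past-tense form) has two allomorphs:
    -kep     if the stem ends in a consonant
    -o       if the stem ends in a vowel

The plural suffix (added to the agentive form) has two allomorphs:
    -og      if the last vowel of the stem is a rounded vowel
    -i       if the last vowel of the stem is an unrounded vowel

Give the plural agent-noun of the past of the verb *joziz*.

jozizjudkepi

Since the final sound of *joziz* is /z/ (a sibilant), it takes -jud, giving *jozizjud*.
The past-tense form *jozizjud* — final sound /d/ (a consonant) → -kep → *jozizjudkep*.
The last vowel of the agentive form *jozizjudkep* is /e/, which is an unrounded vowel, so the plural suffix is -i, giving *jozizjudkepi*.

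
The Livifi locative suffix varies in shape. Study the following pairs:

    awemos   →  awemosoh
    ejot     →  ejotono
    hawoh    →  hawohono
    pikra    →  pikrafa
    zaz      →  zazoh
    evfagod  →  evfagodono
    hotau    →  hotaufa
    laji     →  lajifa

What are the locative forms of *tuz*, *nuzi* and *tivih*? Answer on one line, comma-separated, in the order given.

Looking at the final sound of each stem: -oh when the stem ends in a sibilant (*awemos*, *zaz*); -ono when the stem ends in a non-sibilant consonant (*ejot*, *hawoh*, *evfagod*); -fa when the stem ends in a vowel (*pikra*, *hotau*, *laji*).
Since the final sound of *tuz* is /z/ (a sibilant), it takes -oh, giving *tuzoh*.
*nuzi* — final sound /i/ (a vowel) → -fa → *nuzifa*.
*tivih* — final sound /h/ (a non-sibilant consonant) → -ono → *tivihono*.

tuzoh, nuzifa, tivihono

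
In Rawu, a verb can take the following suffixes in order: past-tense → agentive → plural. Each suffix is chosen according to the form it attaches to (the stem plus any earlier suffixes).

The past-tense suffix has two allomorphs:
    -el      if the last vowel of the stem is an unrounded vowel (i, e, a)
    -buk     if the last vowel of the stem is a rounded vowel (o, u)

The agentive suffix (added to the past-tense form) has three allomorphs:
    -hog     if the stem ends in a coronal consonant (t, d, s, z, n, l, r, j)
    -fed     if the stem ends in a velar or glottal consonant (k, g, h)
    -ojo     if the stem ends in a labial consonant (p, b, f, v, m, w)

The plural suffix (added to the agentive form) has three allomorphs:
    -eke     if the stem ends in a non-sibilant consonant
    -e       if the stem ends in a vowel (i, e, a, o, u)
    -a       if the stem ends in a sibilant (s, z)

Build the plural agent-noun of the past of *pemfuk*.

pemfukbukfedeke

Since the last vowel of *pemfuk* is /u/ (a rounded vowel), it takes -buk, giving *pemfukbuk*.
The past-tense form *pemfukbuk*: final consonant = /k/, velar/glottal → -fed → *pemfukbukfed*.
The agentive form *pemfukbukfed*: final sound = /d/, a non-sibilant consonant → -eke → *pemfukbukfedeke*.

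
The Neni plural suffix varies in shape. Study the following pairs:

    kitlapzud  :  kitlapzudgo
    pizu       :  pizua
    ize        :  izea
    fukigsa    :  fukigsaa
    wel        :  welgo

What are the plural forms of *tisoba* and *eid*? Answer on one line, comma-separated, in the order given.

The suffix is conditioned by the final sound: -go when the stem ends in a consonant (*kitlapzud*, *wel*); -a when the stem ends in a vowel (*pizu*, *ize*, *fukigsa*).
*tisoba* — final sound /a/ (a vowel) → -a → *tisobaa*.
Since the final sound of *eid* is /d/ (a consonant), it takes -go, giving *eidgo*.

tisobaa, eidgo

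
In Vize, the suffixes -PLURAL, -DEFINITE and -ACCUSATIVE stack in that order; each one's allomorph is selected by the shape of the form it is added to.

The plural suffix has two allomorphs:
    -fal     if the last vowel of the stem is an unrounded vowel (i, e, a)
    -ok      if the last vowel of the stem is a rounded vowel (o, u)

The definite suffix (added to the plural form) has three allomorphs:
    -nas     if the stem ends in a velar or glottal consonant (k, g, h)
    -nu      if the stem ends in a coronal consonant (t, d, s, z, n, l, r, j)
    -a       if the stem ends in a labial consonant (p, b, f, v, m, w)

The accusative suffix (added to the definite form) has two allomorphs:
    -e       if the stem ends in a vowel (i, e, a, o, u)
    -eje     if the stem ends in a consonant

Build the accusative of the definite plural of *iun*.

*iun* — last vowel /u/ (a rounded vowel) → -ok → *iunok*.
The plural form *iunok*: final consonant = /k/, velar/glottal → -nas → *iunoknas*.
The definite form *iunoknas* — final sound /s/ (a consonant) → -eje → *iunoknaseje*.

iunoknaseje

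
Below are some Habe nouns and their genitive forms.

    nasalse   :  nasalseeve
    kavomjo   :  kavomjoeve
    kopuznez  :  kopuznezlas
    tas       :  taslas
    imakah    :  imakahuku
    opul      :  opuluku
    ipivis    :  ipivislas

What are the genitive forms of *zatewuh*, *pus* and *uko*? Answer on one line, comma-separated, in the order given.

zatewuhuku, puslas, ukoeve

The suffix is conditioned by the final sound: -las when the stem ends in a sibilant (*kopuznez*, *tas*, *ipivis*); -uku when the stem ends in a non-sibilant consonant (*imakah*, *opul*); -eve when the stem ends in a vowel (*nasalse*, *kavomjo*).
Since the final sound of *zatewuh* is /h/ (a non-sibilant consonant), it takes -uku, giving *zatewuhuku*.
The final sound of *pus* is /s/, which is a sibilant, so the suffix is -las, giving *puslas*.
The final sound of *uko* is /o/, which is a vowel, so the suffix is -eve, giving *ukoeve*.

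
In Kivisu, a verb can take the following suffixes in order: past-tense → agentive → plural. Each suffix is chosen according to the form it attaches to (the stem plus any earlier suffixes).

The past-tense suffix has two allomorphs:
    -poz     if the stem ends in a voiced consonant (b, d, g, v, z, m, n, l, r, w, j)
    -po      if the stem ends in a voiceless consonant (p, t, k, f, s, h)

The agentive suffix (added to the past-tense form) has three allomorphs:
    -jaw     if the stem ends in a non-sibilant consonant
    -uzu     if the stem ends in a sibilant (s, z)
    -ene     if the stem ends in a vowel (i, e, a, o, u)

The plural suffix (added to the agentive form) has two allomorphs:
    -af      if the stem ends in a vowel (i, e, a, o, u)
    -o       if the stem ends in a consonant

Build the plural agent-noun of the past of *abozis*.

abozispoeneaf

*abozis*: final consonant = /s/, voiceless → -po → *abozispo*.
The past-tense form *abozispo*: final sound = /o/, a vowel → -ene → *abozispoene*.
The agentive form *abozispoene* — final sound /e/ (a vowel) → -af → *abozispoeneaf*.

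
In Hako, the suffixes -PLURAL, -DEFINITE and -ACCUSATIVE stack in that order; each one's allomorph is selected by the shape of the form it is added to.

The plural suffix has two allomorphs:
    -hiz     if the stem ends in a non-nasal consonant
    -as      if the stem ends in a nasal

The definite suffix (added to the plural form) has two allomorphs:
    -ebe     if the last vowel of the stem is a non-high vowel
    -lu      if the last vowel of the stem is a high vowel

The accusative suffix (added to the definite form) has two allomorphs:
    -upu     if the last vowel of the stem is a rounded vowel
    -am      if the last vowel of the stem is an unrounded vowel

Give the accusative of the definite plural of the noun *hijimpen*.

hijimpenasebeam

The final consonant of *hijimpen* is /n/, which is a nasal, so the plural suffix is -as, giving *hijimpenas*.
The last vowel of the plural form *hijimpenas* is /a/, which is a non-high vowel, so the definite suffix is -ebe, giving *hijimpenasebe*.
Since the last vowel of the definite form *hijimpenasebe* is /e/ (an unrounded vowel), it takes -am, giving *hijimpenasebeam*.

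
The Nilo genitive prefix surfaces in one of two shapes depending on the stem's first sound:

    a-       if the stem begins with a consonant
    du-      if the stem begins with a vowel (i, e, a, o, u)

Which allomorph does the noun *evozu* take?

du-

Since the first sound of *evozu* is /e/ (a vowel), it takes du-.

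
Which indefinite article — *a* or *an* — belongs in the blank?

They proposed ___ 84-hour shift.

an

The indefinite article is chosen by the initial *sound* of the following word, not its spelling.
The number *84* is spoken "eighty-…", beginning with /ˈeɪti/ — a vowel sound.
So the article is *an*: They proposed an 84-hour shift.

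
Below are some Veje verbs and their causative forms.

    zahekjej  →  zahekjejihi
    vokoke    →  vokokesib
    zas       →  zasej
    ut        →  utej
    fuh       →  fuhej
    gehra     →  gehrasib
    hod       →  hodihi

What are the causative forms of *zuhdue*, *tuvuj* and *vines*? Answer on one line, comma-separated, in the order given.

The suffix is conditioned by the final sound: -ej when the stem ends in a voiceless consonant (*zas*, *ut*, *fuh*); -ihi when the stem ends in a voiced consonant (*zahekjej*, *hod*); -sib when the stem ends in a vowel (*vokoke*, *gehra*).
*zuhdue* — final sound /e/ (a vowel) → -sib → *zuhduesib*.
The final sound of *tuvuj* is /j/, which is a voiced consonant, so the suffix is -ihi, giving *tuvujihi*.
*vines*: final sound = /s/, a voiceless consonant → -ej → *vinesej*.

zuhduesib, tuvujihi, vinesej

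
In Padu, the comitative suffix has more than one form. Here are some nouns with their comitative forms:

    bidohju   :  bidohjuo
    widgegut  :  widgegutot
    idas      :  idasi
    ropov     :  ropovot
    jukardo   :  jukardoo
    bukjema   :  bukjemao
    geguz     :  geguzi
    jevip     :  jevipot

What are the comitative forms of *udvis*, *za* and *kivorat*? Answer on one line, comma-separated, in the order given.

The alternation tracks the final sound of the stem — -i when the stem ends in a sibilant (*idas*, *geguz*); -ot when the stem ends in a non-sibilant consonant (*widgegut*, *ropov*, *jevip*); -o when the stem ends in a vowel (*bidohju*, *jukardo*, *bukjema*).
*udvis*: final sound = /s/, a sibilant → -i → *udvisi*.
*za* — final sound /a/ (a vowel) → -o → *zao*.
*kivorat*: final sound = /t/, a non-sibilant consonant → -ot → *kivoratot*.

udvisi, zao, kivoratot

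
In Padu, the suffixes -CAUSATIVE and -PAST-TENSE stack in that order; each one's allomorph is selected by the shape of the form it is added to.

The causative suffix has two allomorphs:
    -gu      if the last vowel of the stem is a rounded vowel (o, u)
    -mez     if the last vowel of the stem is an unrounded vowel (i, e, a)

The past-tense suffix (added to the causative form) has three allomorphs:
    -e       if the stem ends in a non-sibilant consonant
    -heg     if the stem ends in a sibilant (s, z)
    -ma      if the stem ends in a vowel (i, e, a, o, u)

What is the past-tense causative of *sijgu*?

Since the last vowel of *sijgu* is /u/ (a rounded vowel), it takes -gu, giving *sijgugu*.
The causative form *sijgugu*: final sound = /u/, a vowel → -ma → *sijguguma*.

sijguguma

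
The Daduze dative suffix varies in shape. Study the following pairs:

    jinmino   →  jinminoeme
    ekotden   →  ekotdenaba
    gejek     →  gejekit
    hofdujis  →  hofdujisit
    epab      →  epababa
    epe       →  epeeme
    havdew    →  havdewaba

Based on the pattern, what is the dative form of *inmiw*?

inmiwaba

The alternation tracks the final sound of the stem — -it when the stem ends in a voiceless consonant (*gejek*, *hofdujis*); -aba when the stem ends in a voiced consonant (*ekotden*, *epab*, *havdew*); -eme when the stem ends in a vowel (*jinmino*, *epe*).
The final sound of *inmiw* is /w/, which is a voiced consonant, so the suffix is -aba, giving *inmiwaba*.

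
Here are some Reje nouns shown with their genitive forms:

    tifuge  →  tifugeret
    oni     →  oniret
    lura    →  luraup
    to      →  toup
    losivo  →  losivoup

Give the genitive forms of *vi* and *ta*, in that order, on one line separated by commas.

viret, taup

Looking at the last vowel of each stem: -ret when the last vowel of the stem is a front vowel (*tifuge*, *oni*); -up when the last vowel of the stem is a back vowel (*lura*, *to*, *losivo*).
*vi*: last vowel = /i/, a front vowel → -ret → *viret*.
*ta* — last vowel /a/ (a back vowel) → -up → *taup*.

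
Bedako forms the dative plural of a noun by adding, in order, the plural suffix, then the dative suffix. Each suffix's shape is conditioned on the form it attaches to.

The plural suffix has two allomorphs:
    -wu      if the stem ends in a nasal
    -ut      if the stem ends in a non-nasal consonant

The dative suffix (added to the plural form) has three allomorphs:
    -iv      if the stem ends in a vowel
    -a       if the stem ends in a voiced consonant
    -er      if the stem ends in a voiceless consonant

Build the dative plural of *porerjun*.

porerjunwuiv

The final consonant of *porerjun* is /n/, which is a nasal, so the plural suffix is -wu, giving *porerjunwu*.
The plural form *porerjunwu*: final sound = /u/, a vowel → -iv → *porerjunwuiv*.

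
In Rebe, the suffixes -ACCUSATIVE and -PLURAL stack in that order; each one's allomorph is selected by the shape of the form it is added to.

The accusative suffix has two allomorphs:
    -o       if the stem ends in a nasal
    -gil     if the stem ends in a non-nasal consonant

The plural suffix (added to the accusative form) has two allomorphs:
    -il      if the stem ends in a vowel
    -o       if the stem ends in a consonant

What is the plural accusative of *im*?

imoil

The final consonant of *im* is /m/, which is a nasal, so the accusative suffix is -o, giving *imo*.
The final sound of the accusative form *imo* is /o/, which is a vowel, so the plural suffix is -il, giving *imoil*.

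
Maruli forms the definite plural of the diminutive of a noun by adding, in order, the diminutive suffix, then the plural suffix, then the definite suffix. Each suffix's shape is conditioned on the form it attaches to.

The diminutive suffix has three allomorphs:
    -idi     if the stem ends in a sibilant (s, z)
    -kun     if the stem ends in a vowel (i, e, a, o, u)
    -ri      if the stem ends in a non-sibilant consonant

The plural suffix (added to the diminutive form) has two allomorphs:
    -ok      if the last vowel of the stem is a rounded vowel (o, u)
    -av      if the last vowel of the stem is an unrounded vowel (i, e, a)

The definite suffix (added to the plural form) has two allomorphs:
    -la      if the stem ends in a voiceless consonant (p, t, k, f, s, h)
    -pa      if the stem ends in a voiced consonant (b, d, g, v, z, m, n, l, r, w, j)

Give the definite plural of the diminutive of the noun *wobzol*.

*wobzol*: final sound = /l/, a non-sibilant consonant → -ri → *wobzolri*.
The last vowel of the diminutive form *wobzolri* is /i/, which is an unrounded vowel, so the plural suffix is -av, giving *wobzolriav*.
Since the final consonant of the plural form *wobzolriav* is /v/ (voiced), it takes -pa, giving *wobzolriavpa*.

wobzolriavpa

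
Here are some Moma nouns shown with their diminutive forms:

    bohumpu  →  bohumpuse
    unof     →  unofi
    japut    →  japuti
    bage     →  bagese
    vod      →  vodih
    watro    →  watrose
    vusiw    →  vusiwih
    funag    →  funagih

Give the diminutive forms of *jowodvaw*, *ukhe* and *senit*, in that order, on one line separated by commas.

jowodvawih, ukhese, seniti

Looking at the final sound of each stem: -i when the stem ends in a voiceless consonant (*unof*, *japut*); -ih when the stem ends in a voiced consonant (*vod*, *vusiw*, *funag*); -se when the stem ends in a vowel (*bohumpu*, *bage*, *watro*).
*jowodvaw*: final sound = /w/, a voiced consonant → -ih → *jowodvawih*.
Since the final sound of *ukhe* is /e/ (a vowel), it takes -se, giving *ukhese*.
The final sound of *senit* is /t/, which is a voiceless consonant, so the suffix is -i, giving *seniti*.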